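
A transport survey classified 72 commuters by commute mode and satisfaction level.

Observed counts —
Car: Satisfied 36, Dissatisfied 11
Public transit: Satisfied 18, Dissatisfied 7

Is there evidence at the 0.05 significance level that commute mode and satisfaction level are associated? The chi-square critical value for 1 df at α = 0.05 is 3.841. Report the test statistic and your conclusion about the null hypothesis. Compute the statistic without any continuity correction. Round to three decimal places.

0.184; fail to reject H₀

Row totals: 47, 25. Column totals: 54, 18. Grand total N = 72.
Expected counts (row total × column total / N):
  Car, Satisfied: 47×54/72 = 35.2500
  Car, Dissatisfied: 47×18/72 = 11.7500
  Public transit, Satisfied: 25×54/72 = 18.7500
  Public transit, Dissatisfied: 25×18/72 = 6.2500
Contributions (O − E)²/E:
  (36 − 35.2500)²/35.2500 = 0.0160
  (11 − 11.7500)²/11.7500 = 0.0479
  (18 − 18.7500)²/18.7500 = 0.0300
  (7 − 6.2500)²/6.2500 = 0.0900
χ² = 0.0160 + 0.0479 + 0.0300 + 0.0900 = 0.184
df = (2−1)(2−1) = 1. Since 0.184 < 3.841, fail to reject the null hypothesis of independence at α = 0.05.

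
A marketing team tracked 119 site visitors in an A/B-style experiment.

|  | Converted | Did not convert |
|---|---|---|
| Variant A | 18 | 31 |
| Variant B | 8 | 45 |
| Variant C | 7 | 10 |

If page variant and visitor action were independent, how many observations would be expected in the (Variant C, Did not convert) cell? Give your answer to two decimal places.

Row total (Variant C) = 17; column total (Did not convert) = 86; grand total N = 119.
Expected count = (row total × column total) / N = 17 × 86 / 119 = 12.29.

12.29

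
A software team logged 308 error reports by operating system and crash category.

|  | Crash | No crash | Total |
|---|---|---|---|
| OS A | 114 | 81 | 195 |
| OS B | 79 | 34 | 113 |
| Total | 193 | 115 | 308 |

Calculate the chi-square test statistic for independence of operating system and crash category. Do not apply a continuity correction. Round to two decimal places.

4.01

Grand total N = 308.
Expected counts (row total × column total / N):
  OS A, Crash: 195×193/308 = 122.192
  OS A, No crash: 195×115/308 = 72.808
  OS B, Crash: 113×193/308 = 70.808
  OS B, No crash: 113×115/308 = 42.192
Contributions (O − E)²/E:
  (114 − 122.192)²/122.192 = 0.5492
  (81 − 72.808)²/72.808 = 0.9217
  (79 − 70.808)²/70.808 = 0.9478
  (34 − 42.192)²/42.192 = 1.5906
χ² = 0.5492 + 0.9217 + 0.9478 + 1.5906 = 4.01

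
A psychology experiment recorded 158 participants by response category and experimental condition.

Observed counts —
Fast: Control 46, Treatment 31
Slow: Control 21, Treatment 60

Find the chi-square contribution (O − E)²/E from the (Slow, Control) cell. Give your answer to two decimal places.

Row total (Slow) = 81; column total (Control) = 67; N = 158.
Expected count E = 81 × 67 / 158 = 34.348.
Contribution = (O − E)²/E = (21 − 34.348)² / 34.348 = 5.19.

5.19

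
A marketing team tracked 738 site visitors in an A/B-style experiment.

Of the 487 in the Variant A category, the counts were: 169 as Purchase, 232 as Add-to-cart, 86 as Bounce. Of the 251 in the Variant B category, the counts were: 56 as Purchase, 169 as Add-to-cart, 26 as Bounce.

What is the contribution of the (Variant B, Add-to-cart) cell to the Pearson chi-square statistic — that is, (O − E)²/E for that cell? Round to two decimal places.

Row total (Variant B) = 251; column total (Add-to-cart) = 401; N = 738.
Expected count E = 251 × 401 / 738 = 136.383.
Contribution = (O − E)²/E = (169 − 136.383)² / 136.383 = 7.80.

7.80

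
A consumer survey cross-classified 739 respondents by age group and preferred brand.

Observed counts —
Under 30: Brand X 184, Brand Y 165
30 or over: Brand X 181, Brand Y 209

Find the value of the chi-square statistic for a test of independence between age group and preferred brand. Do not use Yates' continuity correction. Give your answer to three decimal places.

2.935

Row totals: 349, 390. Column totals: 365, 374. Grand total N = 739.
Expected counts (row total × column total / N):
  Under 30, Brand X: 349×365/739 = 172.37483
  Under 30, Brand Y: 349×374/739 = 176.62517
  30 or over, Brand X: 390×365/739 = 192.62517
  30 or over, Brand Y: 390×374/739 = 197.37483
Contributions (O − E)²/E:
  (184 − 172.37483)²/172.37483 = 0.7840
  (165 − 176.62517)²/176.62517 = 0.7651
  (181 − 192.62517)²/192.62517 = 0.7016
  (209 − 197.37483)²/197.37483 = 0.6847
χ² = 0.7840 + 0.7651 + 0.7016 + 0.6847 = 2.935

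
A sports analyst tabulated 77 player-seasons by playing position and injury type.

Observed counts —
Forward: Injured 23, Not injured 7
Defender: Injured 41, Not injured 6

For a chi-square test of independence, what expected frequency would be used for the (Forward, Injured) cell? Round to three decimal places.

24.935

Row total (Forward) = 30; column total (Injured) = 64; grand total N = 77.
Expected count = (row total × column total) / N = 30 × 64 / 77 = 24.935.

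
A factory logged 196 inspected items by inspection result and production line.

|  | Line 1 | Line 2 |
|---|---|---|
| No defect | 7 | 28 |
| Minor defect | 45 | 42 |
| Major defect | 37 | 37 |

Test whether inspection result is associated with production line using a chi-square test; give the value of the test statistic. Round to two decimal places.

Row totals: 35, 87, 74. Column totals: 89, 107. Grand total N = 196.
Expected counts (row total × column total / N):
  No defect, Line 1: 35×89/196 = 15.893
  No defect, Line 2: 35×107/196 = 19.107
  Minor defect, Line 1: 87×89/196 = 39.505
  Minor defect, Line 2: 87×107/196 = 47.495
  Major defect, Line 1: 74×89/196 = 33.602
  Major defect, Line 2: 74×107/196 = 40.398
Contributions (O − E)²/E:
  (7 − 15.893)²/15.893 = 4.9761
  (28 − 19.107)²/19.107 = 4.1391
  (45 − 39.505)²/39.505 = 0.7643
  (42 − 47.495)²/47.495 = 0.6358
  (37 − 33.602)²/33.602 = 0.3436
  (37 − 40.398)²/40.398 = 0.2858
χ² = 4.9761 + 4.1391 + 0.7643 + 0.6358 + 0.3436 + 0.2858 = 11.14

11.14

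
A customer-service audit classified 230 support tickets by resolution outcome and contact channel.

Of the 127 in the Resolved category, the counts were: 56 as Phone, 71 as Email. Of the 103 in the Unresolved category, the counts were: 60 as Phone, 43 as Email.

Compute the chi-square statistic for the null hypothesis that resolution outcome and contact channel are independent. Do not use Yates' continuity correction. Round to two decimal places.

4.56

Row totals: 127, 103. Column totals: 116, 114. Grand total N = 230.
Expected counts (row total × column total / N):
  Resolved, Phone: 127×116/230 = 64.052
  Resolved, Email: 127×114/230 = 62.948
  Unresolved, Phone: 103×116/230 = 51.948
  Unresolved, Email: 103×114/230 = 51.052
Contributions (O − E)²/E:
  (56 − 64.052)²/64.052 = 1.0122
  (71 − 62.948)²/62.948 = 1.0300
  (60 − 51.948)²/51.948 = 1.2481
  (43 − 51.052)²/51.052 = 1.2700
χ² = 1.0122 + 1.0300 + 1.2481 + 1.2700 = 4.56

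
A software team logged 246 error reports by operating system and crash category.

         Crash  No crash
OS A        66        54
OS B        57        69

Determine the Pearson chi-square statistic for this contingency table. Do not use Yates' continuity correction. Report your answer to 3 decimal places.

2.343

Row totals: 120, 126. Column totals: 123, 123. Grand total N = 246.
Expected counts (row total × column total / N):
  OS A, Crash: 120×123/246 = 60.0000
  OS A, No crash: 120×123/246 = 60.0000
  OS B, Crash: 126×123/246 = 63.0000
  OS B, No crash: 126×123/246 = 63.0000
Contributions (O − E)²/E:
  (66 − 60.0000)²/60.0000 = 0.6000
  (54 − 60.0000)²/60.0000 = 0.6000
  (57 − 63.0000)²/63.0000 = 0.5714
  (69 − 63.0000)²/63.0000 = 0.5714
χ² = 0.6000 + 0.6000 + 0.5714 + 0.5714 = 2.343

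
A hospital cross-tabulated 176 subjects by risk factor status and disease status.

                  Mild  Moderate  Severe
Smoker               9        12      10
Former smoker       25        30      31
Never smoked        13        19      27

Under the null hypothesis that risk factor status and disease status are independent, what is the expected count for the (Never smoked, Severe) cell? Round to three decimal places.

Row total (Never smoked) = 59; column total (Severe) = 68; grand total N = 176.
Expected count = (row total × column total) / N = 59 × 68 / 176 = 22.795.

22.795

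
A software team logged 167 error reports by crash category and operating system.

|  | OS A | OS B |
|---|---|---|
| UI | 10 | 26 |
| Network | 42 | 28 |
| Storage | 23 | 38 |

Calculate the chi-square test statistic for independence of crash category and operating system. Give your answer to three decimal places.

11.993

Row totals: 36, 70, 61. Column totals: 75, 92. Grand total N = 167.
Expected counts (row total × column total / N):
  UI, OS A: 36×75/167 = 16.16766
  UI, OS B: 36×92/167 = 19.83234
  Network, OS A: 70×75/167 = 31.43713
  Network, OS B: 70×92/167 = 38.56287
  Storage, OS A: 61×75/167 = 27.39521
  Storage, OS B: 61×92/167 = 33.60479
Contributions (O − E)²/E:
  (10 − 16.16766)²/16.16766 = 2.3528
  (26 − 19.83234)²/19.83234 = 1.9181
  (42 − 31.43713)²/31.43713 = 3.5491
  (28 − 38.56287)²/38.56287 = 2.8933
  (23 − 27.39521)²/27.39521 = 0.7052
  (38 − 33.60479)²/33.60479 = 0.5749
χ² = 2.3528 + 1.9181 + 3.5491 + 2.8933 + 0.7052 + 0.5749 = 11.993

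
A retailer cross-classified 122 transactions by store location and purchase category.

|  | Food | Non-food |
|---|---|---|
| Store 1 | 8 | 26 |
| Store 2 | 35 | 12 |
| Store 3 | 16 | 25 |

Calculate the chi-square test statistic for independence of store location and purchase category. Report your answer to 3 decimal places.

Row totals: 34, 47, 41. Column totals: 59, 63. Grand total N = 122.
Expected counts (row total × column total / N):
  Store 1, Food: 34×59/122 = 16.4426
  Store 1, Non-food: 34×63/122 = 17.5574
  Store 2, Food: 47×59/122 = 22.7295
  Store 2, Non-food: 47×63/122 = 24.2705
  Store 3, Food: 41×59/122 = 19.8279
  Store 3, Non-food: 41×63/122 = 21.1721
Contributions (O − E)²/E:
  (8 − 16.4426)²/16.4426 = 4.3349
  (26 − 17.5574)²/17.5574 = 4.0597
  (35 − 22.7295)²/22.7295 = 6.6242
  (12 − 24.2705)²/24.2705 = 6.2036
  (16 − 19.8279)²/19.8279 = 0.7390
  (25 − 21.1721)²/21.1721 = 0.6921
χ² = 4.3349 + 4.0597 + 6.6242 + 6.2036 + 0.7390 + 0.6921 = 22.654

22.654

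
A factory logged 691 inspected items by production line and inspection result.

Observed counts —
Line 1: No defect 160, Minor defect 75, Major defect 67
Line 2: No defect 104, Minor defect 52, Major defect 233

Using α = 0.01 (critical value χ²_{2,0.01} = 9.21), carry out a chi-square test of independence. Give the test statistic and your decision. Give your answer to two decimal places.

98.51; reject H₀

Row totals: 302, 389. Column totals: 264, 127, 300. Grand total N = 691.
Expected counts (row total × column total / N):
  Line 1, No defect: 302×264/691 = 115.3806
  Line 1, Minor defect: 302×127/691 = 55.5051
  Line 1, Major defect: 302×300/691 = 131.1143
  Line 2, No defect: 389×264/691 = 148.6194
  Line 2, Minor defect: 389×127/691 = 71.4949
  Line 2, Major defect: 389×300/691 = 168.8857
Contributions (O − E)²/E:
  (160 − 115.3806)²/115.3806 = 17.2550
  (75 − 55.5051)²/55.5051 = 6.8471
  (67 − 131.1143)²/131.1143 = 31.3516
  (104 − 148.6194)²/148.6194 = 13.3959
  (52 − 71.4949)²/71.4949 = 5.3158
  (233 − 168.8857)²/168.8857 = 24.3398
χ² = 17.2550 + 6.8471 + 31.3516 + 13.3959 + 5.3158 + 24.3398 = 98.51
df = (2−1)(3−1) = 2. Since 98.51 > 9.21, reject the null hypothesis of independence at α = 0.01.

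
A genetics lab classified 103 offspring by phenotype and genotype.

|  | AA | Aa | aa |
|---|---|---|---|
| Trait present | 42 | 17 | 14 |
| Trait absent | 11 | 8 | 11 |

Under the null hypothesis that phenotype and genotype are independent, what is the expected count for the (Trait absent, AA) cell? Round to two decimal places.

15.44

Row total (Trait absent) = 30; column total (AA) = 53; grand total N = 103.
Expected count = (row total × column total) / N = 30 × 53 / 103 = 15.44.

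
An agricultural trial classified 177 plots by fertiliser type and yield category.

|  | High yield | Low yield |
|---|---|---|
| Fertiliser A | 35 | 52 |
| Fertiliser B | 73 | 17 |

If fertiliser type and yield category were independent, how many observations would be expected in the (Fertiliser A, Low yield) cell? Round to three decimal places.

33.915

Row total (Fertiliser A) = 87; column total (Low yield) = 69; grand total N = 177.
Expected count = (row total × column total) / N = 87 × 69 / 177 = 33.915.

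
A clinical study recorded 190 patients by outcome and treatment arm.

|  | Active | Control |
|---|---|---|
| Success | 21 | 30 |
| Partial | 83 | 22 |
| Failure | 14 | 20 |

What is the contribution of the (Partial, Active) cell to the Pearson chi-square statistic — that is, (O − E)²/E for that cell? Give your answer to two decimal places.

4.85

Row total (Partial) = 105; column total (Active) = 118; N = 190.
Expected count E = 105 × 118 / 190 = 65.2105.
Contribution = (O − E)²/E = (83 − 65.2105)² / 65.2105 = 4.85.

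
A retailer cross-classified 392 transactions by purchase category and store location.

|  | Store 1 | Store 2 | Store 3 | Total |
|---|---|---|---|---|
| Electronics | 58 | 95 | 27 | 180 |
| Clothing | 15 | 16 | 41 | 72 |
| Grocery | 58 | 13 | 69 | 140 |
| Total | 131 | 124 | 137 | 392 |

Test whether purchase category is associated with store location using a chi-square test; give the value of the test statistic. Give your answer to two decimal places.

Grand total N = 392.
Expected counts (row total × column total / N):
  Electronics, Store 1: 180×131/392 = 60.153
  Electronics, Store 2: 180×124/392 = 56.939
  Electronics, Store 3: 180×137/392 = 62.908
  Clothing, Store 1: 72×131/392 = 24.061
  Clothing, Store 2: 72×124/392 = 22.776
  Clothing, Store 3: 72×137/392 = 25.163
  Grocery, Store 1: 140×131/392 = 46.786
  Grocery, Store 2: 140×124/392 = 44.286
  Grocery, Store 3: 140×137/392 = 48.929
Contributions (O − E)²/E:
  (58 − 60.153)²/60.153 = 0.0771
  (95 − 56.939)²/56.939 = 25.4420
  (27 − 62.908)²/62.908 = 20.4964
  (15 − 24.061)²/24.061 = 3.4122
  (16 − 22.776)²/22.776 = 2.0159
  (41 − 25.163)²/25.163 = 9.9674
  (58 − 46.786)²/46.786 = 2.6879
  (13 − 44.286)²/44.286 = 22.1021
  (69 − 48.929)²/48.929 = 8.2333
χ² = 0.0771 + 25.4420 + 20.4964 + 3.4122 + 2.0159 + 9.9674 + 2.6879 + 22.1021 + 8.2333 = 94.43

94.43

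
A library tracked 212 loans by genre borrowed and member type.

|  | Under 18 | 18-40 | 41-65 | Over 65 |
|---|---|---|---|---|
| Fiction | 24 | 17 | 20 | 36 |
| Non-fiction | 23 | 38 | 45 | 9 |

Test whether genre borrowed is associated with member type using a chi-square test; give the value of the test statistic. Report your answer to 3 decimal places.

Row totals: 97, 115. Column totals: 47, 55, 65, 45. Grand total N = 212.
Expected counts (row total × column total / N):
  Fiction, Under 18: 97×47/212 = 21.5047
  Fiction, 18-40: 97×55/212 = 25.1651
  Fiction, 41-65: 97×65/212 = 29.7406
  Fiction, Over 65: 97×45/212 = 20.5896
  Non-fiction, Under 18: 115×47/212 = 25.4953
  Non-fiction, 18-40: 115×55/212 = 29.8349
  Non-fiction, 41-65: 115×65/212 = 35.2594
  Non-fiction, Over 65: 115×45/212 = 24.4104
Contributions (O − E)²/E:
  (24 − 21.5047)²/21.5047 = 0.2895
  (17 − 25.1651)²/25.1651 = 2.6493
  (20 − 29.7406)²/29.7406 = 3.1902
  (36 − 20.5896)²/20.5896 = 11.5340
  (23 − 25.4953)²/25.4953 = 0.2442
  (38 − 29.8349)²/29.8349 = 2.2346
  (45 − 35.2594)²/35.2594 = 2.6909
  (9 − 24.4104)²/24.4104 = 9.7287
χ² = 0.2895 + 2.6493 + 3.1902 + 11.5340 + 0.2442 + 2.2346 + 2.6909 + 9.7287 = 32.561

32.561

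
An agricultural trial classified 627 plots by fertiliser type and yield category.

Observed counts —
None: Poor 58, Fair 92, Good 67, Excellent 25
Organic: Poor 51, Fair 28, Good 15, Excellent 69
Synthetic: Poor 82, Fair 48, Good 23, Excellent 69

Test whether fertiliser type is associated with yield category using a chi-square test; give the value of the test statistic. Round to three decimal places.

95.683

Row totals: 242, 163, 222. Column totals: 191, 168, 105, 163. Grand total N = 627.
Expected counts (row total × column total / N):
  None, Poor: 242×191/627 = 73.7193
  None, Fair: 242×168/627 = 64.8421
  None, Good: 242×105/627 = 40.5263
  None, Excellent: 242×163/627 = 62.9123
  Organic, Poor: 163×191/627 = 49.6539
  Organic, Fair: 163×168/627 = 43.6746
  Organic, Good: 163×105/627 = 27.2967
  Organic, Excellent: 163×163/627 = 42.3748
  Synthetic, Poor: 222×191/627 = 67.6268
  Synthetic, Fair: 222×168/627 = 59.4833
  Synthetic, Good: 222×105/627 = 37.1770
  Synthetic, Excellent: 222×163/627 = 57.7129
Contributions (O − E)²/E:
  (58 − 73.7193)²/73.7193 = 3.3519
  (92 − 64.8421)²/64.8421 = 11.3746
  (67 − 40.5263)²/40.5263 = 17.2939
  (25 − 62.9123)²/62.9123 = 22.8468
  (51 − 49.6539)²/49.6539 = 0.0365
  (28 − 43.6746)²/43.6746 = 5.6255
  (15 − 27.2967)²/27.2967 = 5.5395
  (69 − 42.3748)²/42.3748 = 16.7293
  (82 − 67.6268)²/67.6268 = 3.0548
  (48 − 59.4833)²/59.4833 = 2.2169
  (23 − 37.1770)²/37.1770 = 5.4062
  (69 − 57.7129)²/57.7129 = 2.2075
χ² = 3.3519 + 11.3746 + 17.2939 + 22.8468 + 0.0365 + 5.6255 + 5.5395 + 16.7293 + 3.0548 + 2.2169 + 5.4062 + 2.2075 = 95.683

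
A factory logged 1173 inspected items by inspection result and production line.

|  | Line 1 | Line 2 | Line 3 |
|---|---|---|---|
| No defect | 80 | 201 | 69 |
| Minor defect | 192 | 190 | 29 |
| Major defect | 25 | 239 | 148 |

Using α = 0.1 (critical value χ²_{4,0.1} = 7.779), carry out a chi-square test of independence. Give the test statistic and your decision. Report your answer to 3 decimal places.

Row totals: 350, 411, 412. Column totals: 297, 630, 246. Grand total N = 1173.
Expected counts (row total × column total / N):
  No defect, Line 1: 350×297/1173 = 88.6189
  No defect, Line 2: 350×630/1173 = 187.9795
  No defect, Line 3: 350×246/1173 = 73.4015
  Minor defect, Line 1: 411×297/1173 = 104.0639
  Minor defect, Line 2: 411×630/1173 = 220.7417
  Minor defect, Line 3: 411×246/1173 = 86.1944
  Major defect, Line 1: 412×297/1173 = 104.3171
  Major defect, Line 2: 412×630/1173 = 221.2788
  Major defect, Line 3: 412×246/1173 = 86.4041
Contributions (O − E)²/E:
  (80 − 88.6189)²/88.6189 = 0.8383
  (201 − 187.9795)²/187.9795 = 0.9019
  (69 − 73.4015)²/73.4015 = 0.2639
  (192 − 104.0639)²/104.0639 = 74.3078
  (190 − 220.7417)²/220.7417 = 4.2813
  (29 − 86.1944)²/86.1944 = 37.9514
  (25 − 104.3171)²/104.3171 = 60.3084
  (239 − 221.2788)²/221.2788 = 1.4192
  (148 − 86.4041)²/86.4041 = 43.9106
χ² = 0.8383 + 0.9019 + 0.2639 + 74.3078 + 4.2813 + 37.9514 + 60.3084 + 1.4192 + 43.9106 = 224.183
df = (3−1)(3−1) = 4. Since 224.183 > 7.779, reject the null hypothesis of independence at α = 0.1.

224.183; reject H₀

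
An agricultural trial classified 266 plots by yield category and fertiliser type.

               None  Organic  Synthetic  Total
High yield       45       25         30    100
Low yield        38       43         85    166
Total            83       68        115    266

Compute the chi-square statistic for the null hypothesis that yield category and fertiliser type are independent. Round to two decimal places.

Grand total N = 266.
Expected counts (row total × column total / N):
  High yield, None: 100×83/266 = 31.203
  High yield, Organic: 100×68/266 = 25.564
  High yield, Synthetic: 100×115/266 = 43.233
  Low yield, None: 166×83/266 = 51.797
  Low yield, Organic: 166×68/266 = 42.436
  Low yield, Synthetic: 166×115/266 = 71.767
Contributions (O − E)²/E:
  (45 − 31.203)²/31.203 = 6.1006
  (25 − 25.564)²/25.564 = 0.0124
  (30 − 43.233)²/43.233 = 4.0504
  (38 − 51.797)²/51.797 = 3.6751
  (43 − 42.436)²/42.436 = 0.0075
  (85 − 71.767)²/71.767 = 2.4400
χ² = 6.1006 + 0.0124 + 4.0504 + 3.6751 + 0.0075 + 2.4400 = 16.29

16.29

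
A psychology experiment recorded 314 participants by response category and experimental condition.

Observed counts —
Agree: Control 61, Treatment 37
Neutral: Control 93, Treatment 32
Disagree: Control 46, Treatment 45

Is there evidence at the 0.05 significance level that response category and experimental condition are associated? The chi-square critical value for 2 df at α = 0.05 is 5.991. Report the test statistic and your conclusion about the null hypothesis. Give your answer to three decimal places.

Row totals: 98, 125, 91. Column totals: 200, 114. Grand total N = 314.
Expected counts (row total × column total / N):
  Agree, Control: 98×200/314 = 62.4204
  Agree, Treatment: 98×114/314 = 35.5796
  Neutral, Control: 125×200/314 = 79.6178
  Neutral, Treatment: 125×114/314 = 45.3822
  Disagree, Control: 91×200/314 = 57.9618
  Disagree, Treatment: 91×114/314 = 33.0382
Contributions (O − E)²/E:
  (61 − 62.4204)²/62.4204 = 0.0323
  (37 − 35.5796)²/35.5796 = 0.0567
  (93 − 79.6178)²/79.6178 = 2.2493
  (32 − 45.3822)²/45.3822 = 3.9461
  (46 − 57.9618)²/57.9618 = 2.4686
  (45 − 33.0382)²/33.0382 = 4.3309
χ² = 0.0323 + 0.0567 + 2.2493 + 3.9461 + 2.4686 + 4.3309 = 13.084
df = (3−1)(2−1) = 2. Since 13.084 > 5.991, reject the null hypothesis of independence at α = 0.05.

13.084; reject H₀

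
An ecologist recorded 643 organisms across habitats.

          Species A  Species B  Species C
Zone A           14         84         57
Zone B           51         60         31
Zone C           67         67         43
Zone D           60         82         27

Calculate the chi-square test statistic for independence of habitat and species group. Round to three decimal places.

50.273

Row totals: 155, 142, 177, 169. Column totals: 192, 293, 158. Grand total N = 643.
Expected counts (row total × column total / N):
  Zone A, Species A: 155×192/643 = 46.2830
  Zone A, Species B: 155×293/643 = 70.6299
  Zone A, Species C: 155×158/643 = 38.0871
  Zone B, Species A: 142×192/643 = 42.4012
  Zone B, Species B: 142×293/643 = 64.7061
  Zone B, Species C: 142×158/643 = 34.8927
  Zone C, Species A: 177×192/643 = 52.8523
  Zone C, Species B: 177×293/643 = 80.6547
  Zone C, Species C: 177×158/643 = 43.4930
  Zone D, Species A: 169×192/643 = 50.4635
  Zone D, Species B: 169×293/643 = 77.0093
  Zone D, Species C: 169×158/643 = 41.5272
Contributions (O − E)²/E:
  (14 − 46.2830)²/46.2830 = 22.5178
  (84 − 70.6299)²/70.6299 = 2.5309
  (57 − 38.0871)²/38.0871 = 9.3916
  (51 − 42.4012)²/42.4012 = 1.7438
  (60 − 64.7061)²/64.7061 = 0.3423
  (31 − 34.8927)²/34.8927 = 0.4343
  (67 − 52.8523)²/52.8523 = 3.7871
  (67 − 80.6547)²/80.6547 = 2.3117
  (43 − 43.4930)²/43.4930 = 0.0056
  (60 − 50.4635)²/50.4635 = 1.8022
  (82 − 77.0093)²/77.0093 = 0.3234
  (27 − 41.5272)²/41.5272 = 5.0820
χ² = 22.5178 + 2.5309 + 9.3916 + 1.7438 + 0.3423 + 0.4343 + 3.7871 + 2.3117 + 0.0056 + 1.8022 + 0.3234 + 5.0820 = 50.273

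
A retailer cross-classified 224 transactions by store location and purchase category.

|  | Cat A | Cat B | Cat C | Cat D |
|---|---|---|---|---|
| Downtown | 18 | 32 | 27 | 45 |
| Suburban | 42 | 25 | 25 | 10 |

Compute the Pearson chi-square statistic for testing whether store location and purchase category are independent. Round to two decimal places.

Row totals: 122, 102. Column totals: 60, 57, 52, 55. Grand total N = 224.
Expected counts (row total × column total / N):
  Downtown, Cat A: 122×60/224 = 32.679
  Downtown, Cat B: 122×57/224 = 31.045
  Downtown, Cat C: 122×52/224 = 28.321
  Downtown, Cat D: 122×55/224 = 29.955
  Suburban, Cat A: 102×60/224 = 27.321
  Suburban, Cat B: 102×57/224 = 25.955
  Suburban, Cat C: 102×52/224 = 23.679
  Suburban, Cat D: 102×55/224 = 25.045
Contributions (O − E)²/E:
  (18 − 32.679)²/32.679 = 6.5936
  (32 − 31.045)²/31.045 = 0.0294
  (27 − 28.321)²/28.321 = 0.0616
  (45 − 29.955)²/29.955 = 7.5564
  (42 − 27.321)²/27.321 = 7.8867
  (25 − 25.955)²/25.955 = 0.0351
  (25 − 23.679)²/23.679 = 0.0737
  (10 − 25.045)²/25.045 = 9.0378
χ² = 6.5936 + 0.0294 + 0.0616 + 7.5564 + 7.8867 + 0.0351 + 0.0737 + 9.0378 = 31.27

31.27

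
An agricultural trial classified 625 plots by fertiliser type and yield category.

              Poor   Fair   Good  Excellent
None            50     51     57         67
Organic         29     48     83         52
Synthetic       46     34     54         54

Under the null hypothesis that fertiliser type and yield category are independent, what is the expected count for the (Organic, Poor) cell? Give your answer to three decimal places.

Row total (Organic) = 212; column total (Poor) = 125; grand total N = 625.
Expected count = (row total × column total) / N = 212 × 125 / 625 = 42.400.

42.400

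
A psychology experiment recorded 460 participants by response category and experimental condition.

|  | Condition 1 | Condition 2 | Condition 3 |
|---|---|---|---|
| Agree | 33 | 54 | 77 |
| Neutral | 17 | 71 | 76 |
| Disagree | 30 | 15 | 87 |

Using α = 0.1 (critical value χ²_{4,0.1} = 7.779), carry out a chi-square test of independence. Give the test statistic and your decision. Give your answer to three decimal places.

39.236; reject H₀

Row totals: 164, 164, 132. Column totals: 80, 140, 240. Grand total N = 460.
Expected counts (row total × column total / N):
  Agree, Condition 1: 164×80/460 = 28.5217
  Agree, Condition 2: 164×140/460 = 49.9130
  Agree, Condition 3: 164×240/460 = 85.5652
  Neutral, Condition 1: 164×80/460 = 28.5217
  Neutral, Condition 2: 164×140/460 = 49.9130
  Neutral, Condition 3: 164×240/460 = 85.5652
  Disagree, Condition 1: 132×80/460 = 22.9565
  Disagree, Condition 2: 132×140/460 = 40.1739
  Disagree, Condition 3: 132×240/460 = 68.8696
Contributions (O − E)²/E:
  (33 − 28.5217)²/28.5217 = 0.7032
  (54 − 49.9130)²/49.9130 = 0.3347
  (77 − 85.5652)²/85.5652 = 0.8574
  (17 − 28.5217)²/28.5217 = 4.6543
  (71 − 49.9130)²/49.9130 = 8.9087
  (76 − 85.5652)²/85.5652 = 1.0693
  (30 − 22.9565)²/22.9565 = 2.1611
  (15 − 40.1739)²/40.1739 = 15.7746
  (87 − 68.8696)²/68.8696 = 4.7730
χ² = 0.7032 + 0.3347 + 0.8574 + 4.6543 + 8.9087 + 1.0693 + 2.1611 + 15.7746 + 4.7730 = 39.236
df = (3−1)(3−1) = 4. Since 39.236 > 7.779, reject the null hypothesis of independence at α = 0.1.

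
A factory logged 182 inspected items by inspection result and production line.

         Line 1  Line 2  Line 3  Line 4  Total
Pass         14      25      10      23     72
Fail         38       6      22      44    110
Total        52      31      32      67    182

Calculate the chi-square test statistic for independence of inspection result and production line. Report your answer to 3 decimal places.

27.049

Grand total N = 182.
Expected counts (row total × column total / N):
  Pass, Line 1: 72×52/182 = 20.5714
  Pass, Line 2: 72×31/182 = 12.2637
  Pass, Line 3: 72×32/182 = 12.6593
  Pass, Line 4: 72×67/182 = 26.5055
  Fail, Line 1: 110×52/182 = 31.4286
  Fail, Line 2: 110×31/182 = 18.7363
  Fail, Line 3: 110×32/182 = 19.3407
  Fail, Line 4: 110×67/182 = 40.4945
Contributions (O − E)²/E:
  (14 − 20.5714)²/20.5714 = 2.0992
  (25 − 12.2637)²/12.2637 = 13.2271
  (10 − 12.6593)²/12.6593 = 0.5586
  (23 − 26.5055)²/26.5055 = 0.4636
  (38 − 31.4286)²/31.4286 = 1.3740
  (6 − 18.7363)²/18.7363 = 8.6577
  (22 − 19.3407)²/19.3407 = 0.3656
  (44 − 40.4945)²/40.4945 = 0.3035
χ² = 2.0992 + 13.2271 + 0.5586 + 0.4636 + 1.3740 + 8.6577 + 0.3656 + 0.3035 = 27.049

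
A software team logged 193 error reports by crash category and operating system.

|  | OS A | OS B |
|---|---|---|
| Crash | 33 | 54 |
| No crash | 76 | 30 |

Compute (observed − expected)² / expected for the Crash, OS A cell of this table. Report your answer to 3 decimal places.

5.298

Row total (Crash) = 87; column total (OS A) = 109; N = 193.
Expected count E = 87 × 109 / 193 = 49.1347.
Contribution = (O − E)²/E = (33 − 49.1347)² / 49.1347 = 5.298.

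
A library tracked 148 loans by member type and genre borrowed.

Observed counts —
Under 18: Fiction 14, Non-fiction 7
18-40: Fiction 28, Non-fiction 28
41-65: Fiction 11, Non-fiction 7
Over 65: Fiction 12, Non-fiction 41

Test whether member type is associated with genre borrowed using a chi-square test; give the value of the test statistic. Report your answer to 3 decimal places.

17.155

Row totals: 21, 56, 18, 53. Column totals: 65, 83. Grand total N = 148.
Expected counts (row total × column total / N):
  Under 18, Fiction: 21×65/148 = 9.2230
  Under 18, Non-fiction: 21×83/148 = 11.7770
  18-40, Fiction: 56×65/148 = 24.5946
  18-40, Non-fiction: 56×83/148 = 31.4054
  41-65, Fiction: 18×65/148 = 7.9054
  41-65, Non-fiction: 18×83/148 = 10.0946
  Over 65, Fiction: 53×65/148 = 23.2770
  Over 65, Non-fiction: 53×83/148 = 29.7230
Contributions (O − E)²/E:
  (14 − 9.2230)²/9.2230 = 2.4742
  (7 − 11.7770)²/11.7770 = 1.9377
  (28 − 24.5946)²/24.5946 = 0.4715
  (28 − 31.4054)²/31.4054 = 0.3693
  (11 − 7.9054)²/7.9054 = 1.2114
  (7 − 10.0946)²/10.0946 = 0.9487
  (12 − 23.2770)²/23.2770 = 5.4634
  (41 − 29.7230)²/29.7230 = 4.2785
χ² = 2.4742 + 1.9377 + 0.4715 + 0.3693 + 1.2114 + 0.9487 + 5.4634 + 4.2785 = 17.155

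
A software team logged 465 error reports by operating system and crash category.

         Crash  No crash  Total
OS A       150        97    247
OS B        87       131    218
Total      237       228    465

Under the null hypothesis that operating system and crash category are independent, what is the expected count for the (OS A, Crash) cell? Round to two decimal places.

Row total (OS A) = 247; column total (Crash) = 237; grand total N = 465.
Expected count = (row total × column total) / N = 247 × 237 / 465 = 125.89.

125.89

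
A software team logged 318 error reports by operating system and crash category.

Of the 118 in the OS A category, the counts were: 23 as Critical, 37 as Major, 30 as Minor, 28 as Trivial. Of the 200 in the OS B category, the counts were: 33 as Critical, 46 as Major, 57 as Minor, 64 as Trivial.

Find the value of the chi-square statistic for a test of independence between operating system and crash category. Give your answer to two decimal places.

4.37

Row totals: 118, 200. Column totals: 56, 83, 87, 92. Grand total N = 318.
Expected counts (row total × column total / N):
  OS A, Critical: 118×56/318 = 20.780
  OS A, Major: 118×83/318 = 30.799
  OS A, Minor: 118×87/318 = 32.283
  OS A, Trivial: 118×92/318 = 34.138
  OS B, Critical: 200×56/318 = 35.220
  OS B, Major: 200×83/318 = 52.201
  OS B, Minor: 200×87/318 = 54.717
  OS B, Trivial: 200×92/318 = 57.862
Contributions (O − E)²/E:
  (23 − 20.780)²/20.780 = 0.2372
  (37 − 30.799)²/30.799 = 1.2485
  (30 − 32.283)²/32.283 = 0.1614
  (28 − 34.138)²/34.138 = 1.1036
  (33 − 35.220)²/35.220 = 0.1399
  (46 − 52.201)²/52.201 = 0.7366
  (57 − 54.717)²/54.717 = 0.0953
  (64 − 57.862)²/57.862 = 0.6511
χ² = 0.2372 + 1.2485 + 0.1614 + 1.1036 + 0.1399 + 0.7366 + 0.0953 + 0.6511 = 4.37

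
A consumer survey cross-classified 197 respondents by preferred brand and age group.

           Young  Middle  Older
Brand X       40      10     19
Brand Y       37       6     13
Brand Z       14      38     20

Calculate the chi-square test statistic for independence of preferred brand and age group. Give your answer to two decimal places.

Row totals: 69, 56, 72. Column totals: 91, 54, 52. Grand total N = 197.
Expected counts (row total × column total / N):
  Brand X, Young: 69×91/197 = 31.873
  Brand X, Middle: 69×54/197 = 18.914
  Brand X, Older: 69×52/197 = 18.213
  Brand Y, Young: 56×91/197 = 25.868
  Brand Y, Middle: 56×54/197 = 15.350
  Brand Y, Older: 56×52/197 = 14.782
  Brand Z, Young: 72×91/197 = 33.259
  Brand Z, Middle: 72×54/197 = 19.736
  Brand Z, Older: 72×52/197 = 19.005
Contributions (O − E)²/E:
  (40 − 31.873)²/31.873 = 2.0722
  (10 − 18.914)²/18.914 = 4.2011
  (19 − 18.213)²/18.213 = 0.0340
  (37 − 25.868)²/25.868 = 4.7905
  (6 − 15.350)²/15.350 = 5.6953
  (13 − 14.782)²/14.782 = 0.2148
  (14 − 33.259)²/33.259 = 11.1521
  (38 − 19.736)²/19.736 = 16.9018
  (20 − 19.005)²/19.005 = 0.0521
χ² = 2.0722 + 4.2011 + 0.0340 + 4.7905 + 5.6953 + 0.2148 + 11.1521 + 16.9018 + 0.0521 = 45.11

45.11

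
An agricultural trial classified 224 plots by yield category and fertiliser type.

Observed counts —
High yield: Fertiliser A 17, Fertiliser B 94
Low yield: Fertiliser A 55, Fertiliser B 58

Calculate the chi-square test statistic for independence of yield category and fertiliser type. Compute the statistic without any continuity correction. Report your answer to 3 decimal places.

28.566

Row totals: 111, 113. Column totals: 72, 152. Grand total N = 224.
Expected counts (row total × column total / N):
  High yield, Fertiliser A: 111×72/224 = 35.6786
  High yield, Fertiliser B: 111×152/224 = 75.3214
  Low yield, Fertiliser A: 113×72/224 = 36.3214
  Low yield, Fertiliser B: 113×152/224 = 76.6786
Contributions (O − E)²/E:
  (17 − 35.6786)²/35.6786 = 9.7787
  (94 − 75.3214)²/75.3214 = 4.6320
  (55 − 36.3214)²/36.3214 = 9.6056
  (58 − 76.6786)²/76.6786 = 4.5500
χ² = 9.7787 + 4.6320 + 9.6056 + 4.5500 = 28.566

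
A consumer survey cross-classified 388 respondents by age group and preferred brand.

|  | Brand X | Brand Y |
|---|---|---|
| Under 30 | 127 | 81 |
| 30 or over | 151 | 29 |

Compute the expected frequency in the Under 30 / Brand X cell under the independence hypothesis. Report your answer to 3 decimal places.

149.031

Row total (Under 30) = 208; column total (Brand X) = 278; grand total N = 388.
Expected count = (row total × column total) / N = 208 × 278 / 388 = 149.031.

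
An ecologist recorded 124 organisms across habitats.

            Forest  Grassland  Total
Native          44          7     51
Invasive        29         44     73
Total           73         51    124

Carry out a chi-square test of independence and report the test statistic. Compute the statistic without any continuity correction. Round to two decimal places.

26.87

Grand total N = 124.
Expected counts (row total × column total / N):
  Native, Forest: 51×73/124 = 30.0242
  Native, Grassland: 51×51/124 = 20.9758
  Invasive, Forest: 73×73/124 = 42.9758
  Invasive, Grassland: 73×51/124 = 30.0242
Contributions (O − E)²/E:
  (44 − 30.0242)²/30.0242 = 6.5055
  (7 − 20.9758)²/20.9758 = 9.3118
  (29 − 42.9758)²/42.9758 = 4.5450
  (44 − 30.0242)²/30.0242 = 6.5055
χ² = 6.5055 + 9.3118 + 4.5450 + 6.5055 = 26.87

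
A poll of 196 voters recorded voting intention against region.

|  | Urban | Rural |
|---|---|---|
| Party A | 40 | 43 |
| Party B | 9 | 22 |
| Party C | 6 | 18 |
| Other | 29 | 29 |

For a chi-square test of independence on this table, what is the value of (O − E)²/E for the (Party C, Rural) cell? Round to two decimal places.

Row total (Party C) = 24; column total (Rural) = 112; N = 196.
Expected count E = 24 × 112 / 196 = 13.714.
Contribution = (O − E)²/E = (18 − 13.714)² / 13.714 = 1.34.

1.34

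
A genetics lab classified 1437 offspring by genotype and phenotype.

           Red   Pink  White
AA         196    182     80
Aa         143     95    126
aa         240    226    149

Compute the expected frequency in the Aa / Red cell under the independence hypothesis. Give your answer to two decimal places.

146.66

Row total (Aa) = 364; column total (Red) = 579; grand total N = 1437.
Expected count = (row total × column total) / N = 364 × 579 / 1437 = 146.66.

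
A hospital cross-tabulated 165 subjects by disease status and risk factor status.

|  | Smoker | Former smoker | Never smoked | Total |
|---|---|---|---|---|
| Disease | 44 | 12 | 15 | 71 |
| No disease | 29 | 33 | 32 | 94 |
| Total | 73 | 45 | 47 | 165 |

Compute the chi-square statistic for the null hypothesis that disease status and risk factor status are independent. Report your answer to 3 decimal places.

Grand total N = 165.
Expected counts (row total × column total / N):
  Disease, Smoker: 71×73/165 = 31.41212
  Disease, Former smoker: 71×45/165 = 19.36364
  Disease, Never smoked: 71×47/165 = 20.22424
  No disease, Smoker: 94×73/165 = 41.58788
  No disease, Former smoker: 94×45/165 = 25.63636
  No disease, Never smoked: 94×47/165 = 26.77576
Contributions (O − E)²/E:
  (44 − 31.41212)²/31.41212 = 5.0444
  (12 − 19.36364)²/19.36364 = 2.8003
  (15 − 20.22424)²/20.22424 = 1.3495
  (29 − 41.58788)²/41.58788 = 3.8101
  (33 − 25.63636)²/25.63636 = 2.1151
  (32 − 26.77576)²/26.77576 = 1.0193
χ² = 5.0444 + 2.8003 + 1.3495 + 3.8101 + 2.1151 + 1.0193 = 16.139

16.139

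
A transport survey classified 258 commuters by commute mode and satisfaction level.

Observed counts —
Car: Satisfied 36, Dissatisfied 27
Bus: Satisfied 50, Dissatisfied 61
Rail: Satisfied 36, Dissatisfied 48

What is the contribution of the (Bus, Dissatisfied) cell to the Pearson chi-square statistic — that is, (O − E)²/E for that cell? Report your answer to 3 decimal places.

0.106

Row total (Bus) = 111; column total (Dissatisfied) = 136; N = 258.
Expected count E = 111 × 136 / 258 = 58.5116.
Contribution = (O − E)²/E = (61 − 58.5116)² / 58.5116 = 0.106.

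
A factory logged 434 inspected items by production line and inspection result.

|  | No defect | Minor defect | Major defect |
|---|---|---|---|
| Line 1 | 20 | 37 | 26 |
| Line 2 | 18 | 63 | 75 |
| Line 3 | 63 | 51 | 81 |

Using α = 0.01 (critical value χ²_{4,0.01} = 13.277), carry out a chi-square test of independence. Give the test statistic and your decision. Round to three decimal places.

Row totals: 83, 156, 195. Column totals: 101, 151, 182. Grand total N = 434.
Expected counts (row total × column total / N):
  Line 1, No defect: 83×101/434 = 19.3157
  Line 1, Minor defect: 83×151/434 = 28.8779
  Line 1, Major defect: 83×182/434 = 34.8065
  Line 2, No defect: 156×101/434 = 36.3041
  Line 2, Minor defect: 156×151/434 = 54.2765
  Line 2, Major defect: 156×182/434 = 65.4194
  Line 3, No defect: 195×101/434 = 45.3802
  Line 3, Minor defect: 195×151/434 = 67.8456
  Line 3, Major defect: 195×182/434 = 81.7742
Contributions (O − E)²/E:
  (20 − 19.3157)²/19.3157 = 0.0242
  (37 − 28.8779)²/28.8779 = 2.2844
  (26 − 34.8065)²/34.8065 = 2.2282
  (18 − 36.3041)²/36.3041 = 9.2287
  (63 − 54.2765)²/54.2765 = 1.4021
  (75 − 65.4194)²/65.4194 = 1.4031
  (63 − 45.3802)²/45.3802 = 6.8413
  (51 − 67.8456)²/67.8456 = 4.1826
  (81 − 81.7742)²/81.7742 = 0.0073
χ² = 0.0242 + 2.2844 + 2.2282 + 9.2287 + 1.4021 + 1.4031 + 6.8413 + 4.1826 + 0.0073 = 27.602
df = (3−1)(3−1) = 4. Since 27.602 > 13.277, reject the null hypothesis of independence at α = 0.01.

27.602; reject H₀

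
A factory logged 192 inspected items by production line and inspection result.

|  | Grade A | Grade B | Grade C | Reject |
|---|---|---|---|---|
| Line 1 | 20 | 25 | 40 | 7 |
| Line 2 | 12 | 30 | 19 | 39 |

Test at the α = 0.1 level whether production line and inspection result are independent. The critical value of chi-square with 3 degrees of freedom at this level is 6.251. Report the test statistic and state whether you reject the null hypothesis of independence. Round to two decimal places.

31.91; reject H₀

Row totals: 92, 100. Column totals: 32, 55, 59, 46. Grand total N = 192.
Expected counts (row total × column total / N):
  Line 1, Grade A: 92×32/192 = 15.3333
  Line 1, Grade B: 92×55/192 = 26.3542
  Line 1, Grade C: 92×59/192 = 28.2708
  Line 1, Reject: 92×46/192 = 22.0417
  Line 2, Grade A: 100×32/192 = 16.6667
  Line 2, Grade B: 100×55/192 = 28.6458
  Line 2, Grade C: 100×59/192 = 30.7292
  Line 2, Reject: 100×46/192 = 23.9583
Contributions (O − E)²/E:
  (20 − 15.3333)²/15.3333 = 1.4203
  (25 − 26.3542)²/26.3542 = 0.0696
  (40 − 28.2708)²/28.2708 = 4.8663
  (7 − 22.0417)²/22.0417 = 10.2648
  (12 − 16.6667)²/16.6667 = 1.3067
  (30 − 28.6458)²/28.6458 = 0.0640
  (19 − 30.7292)²/30.7292 = 4.4770
  (39 − 23.9583)²/23.9583 = 9.4436
χ² = 1.4203 + 0.0696 + 4.8663 + 10.2648 + 1.3067 + 0.0640 + 4.4770 + 9.4436 = 31.91
df = (2−1)(4−1) = 3. Since 31.91 > 6.251, reject the null hypothesis of independence at α = 0.1.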